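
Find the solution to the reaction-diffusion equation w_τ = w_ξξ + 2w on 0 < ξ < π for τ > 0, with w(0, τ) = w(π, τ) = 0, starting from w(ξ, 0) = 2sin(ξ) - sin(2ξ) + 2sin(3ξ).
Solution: Substitute w = exp(2τ)u.
Then w_τ = exp(2τ)(u_τ + 2u), w_ξξ = exp(2τ)u_ξξ; substituting and dividing by exp(2τ), the lower-order terms cancel: u_τ = u_ξξ (standard heat equation).
Data for u: u(ξ,0) = w(ξ,0) = 2sin(ξ) - sin(2ξ) + 2sin(3ξ). The boundary conditions carry over: u(0,τ) = u(π,τ) = 0.
Separating variables: u = Σ c_n exp(-n²τ) sin(nξ). From u(ξ,0) = 2sin(ξ) - sin(2ξ) + 2sin(3ξ): c_1=2, c_2=-1, c_3=2.
So u(ξ,τ) = 2exp(-τ)sin(ξ) - exp(-4τ)sin(2ξ) + 2exp(-9τ)sin(3ξ), and w(ξ,τ) = exp(2τ)u(ξ,τ).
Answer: w(ξ, τ) = 2exp(τ)sin(ξ) - exp(-2τ)sin(2ξ) + 2exp(-7τ)sin(3ξ)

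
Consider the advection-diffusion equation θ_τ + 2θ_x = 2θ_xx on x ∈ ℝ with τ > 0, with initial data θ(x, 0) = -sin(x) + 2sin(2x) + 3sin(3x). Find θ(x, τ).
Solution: Change to a moving frame: let η = x - 2τ, σ = τ and write θ(x,τ) = u(η,σ).
By the chain rule θ_τ = u_σ - 2u_η, θ_x = u_η, θ_xx = u_ηη.
Then θ_τ + 2θ_x = u_σ: the advection term cancels and the PDE becomes the heat equation u_σ = 2u_ηη on η ∈ ℝ.
Initial data: u(η,0) = θ(η,0) = -sin(η) + 2sin(2η) + 3sin(3η).
On η ∈ ℝ each mode satisfies (sin(nη))″ = -n² sin(nη), so exp(-2n²σ) sin(nη) solves the heat equation; by superposition u(η,σ) = Σ c_n exp(-2n²σ) sin(nη).
Reading off the coefficients: c_1=-1, c_2=2, c_3=3, so u(η,σ) = -exp(-2σ)sin(η) + 2exp(-8σ)sin(2η) + 3exp(-18σ)sin(3η).
Substituting back η = x - 2τ, σ = τ: θ(x,τ) = u(x - 2τ, τ).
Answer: θ(x, τ) = -exp(-2τ)sin(x - 2τ) + 2exp(-8τ)sin(2x - 4τ) + 3exp(-18τ)sin(3x - 6τ)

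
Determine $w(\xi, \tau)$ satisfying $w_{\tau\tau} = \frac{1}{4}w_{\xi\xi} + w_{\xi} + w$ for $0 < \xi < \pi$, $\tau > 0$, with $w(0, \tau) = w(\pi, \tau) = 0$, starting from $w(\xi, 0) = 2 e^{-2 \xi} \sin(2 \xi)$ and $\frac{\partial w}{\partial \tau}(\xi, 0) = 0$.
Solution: Substitute $w = e^{-2\xi}u$.
Then $w_{\xi} = e^{-2\xi}(u_{\xi} - 2u)$, $w_{\xi\xi} = e^{-2\xi}(u_{\xi\xi} - 4u_{\xi} + 4u)$, $w_{\tau\tau} = e^{-2\xi}u_{\tau\tau}$; substituting and dividing by $e^{-2\xi}$, the lower-order terms cancel: $u_{\tau\tau} = \frac{1}{4}u_{\xi\xi}$ (standard wave equation).
Data for $u$: $u(\xi,0) = e^{2\xi}w(\xi,0) = 2 \sin(2 \xi)$; $u_{\tau}(\xi,0) = e^{2\xi}w_{\tau}(\xi,0) = 0$. The boundary conditions carry over: $u(0,\tau) = u(\pi,\tau) = 0$.
Separating variables: $u = \sum [A_n \cos(\omega_n \tau) + B_n \sin(\omega_n \tau)] \sin(n\xi)$, $\omega_n = n/2$. From ICs: $A_2=2$.
So $u(\xi,\tau) = 2 \sin(2 \xi) \cos(\tau)$, and $w(\xi,\tau) = e^{-2\xi}u(\xi,\tau)$.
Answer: $w(\xi, \tau) = 2 e^{-2 \xi} \sin(2 \xi) \cos(\tau)$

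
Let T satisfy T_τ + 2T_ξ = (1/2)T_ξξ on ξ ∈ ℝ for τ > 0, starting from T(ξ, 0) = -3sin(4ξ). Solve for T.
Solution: Change to a moving frame: let η = ξ - 2τ, σ = τ and write T(ξ,τ) = u(η,σ).
By the chain rule T_τ = u_σ - 2u_η, T_ξ = u_η, T_ξξ = u_ηη.
Then T_τ + 2T_ξ = u_σ: the advection term cancels and the PDE becomes the heat equation u_σ = (1/2)u_ηη on η ∈ ℝ.
Initial data: u(η,0) = T(η,0) = -3sin(4η).
On η ∈ ℝ each mode satisfies (sin(nη))″ = -n² sin(nη), so exp(-n²σ/2) sin(nη) solves the heat equation; by superposition u(η,σ) = Σ c_n exp(-n²σ/2) sin(nη).
Reading off the coefficients: c_4=-3, so u(η,σ) = -3exp(-8σ)sin(4η).
Substituting back η = ξ - 2τ, σ = τ: T(ξ,τ) = u(ξ - 2τ, τ).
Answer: T(ξ, τ) = -3exp(-8τ)sin(4ξ - 8τ)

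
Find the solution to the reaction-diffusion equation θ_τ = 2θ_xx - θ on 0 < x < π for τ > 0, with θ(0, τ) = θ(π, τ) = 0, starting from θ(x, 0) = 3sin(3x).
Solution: Substitute θ = exp(-τ)u.
Then θ_τ = exp(-τ)(u_τ - u), θ_xx = exp(-τ)u_xx; substituting and dividing by exp(-τ), the lower-order terms cancel: u_τ = 2u_xx (standard heat equation).
Data for u: u(x,0) = θ(x,0) = 3sin(3x). The boundary conditions carry over: u(0,τ) = u(π,τ) = 0.
Separating variables: u = Σ c_n exp(-2n²τ) sin(nx). From u(x,0) = 3sin(3x): c_3=3.
So u(x,τ) = 3exp(-18τ)sin(3x), and θ(x,τ) = exp(-τ)u(x,τ).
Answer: θ(x, τ) = 3exp(-19τ)sin(3x)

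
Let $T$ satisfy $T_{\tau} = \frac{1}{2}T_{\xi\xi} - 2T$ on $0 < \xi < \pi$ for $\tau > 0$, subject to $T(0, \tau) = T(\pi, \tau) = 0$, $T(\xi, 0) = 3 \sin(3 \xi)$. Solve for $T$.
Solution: Substitute $T = e^{-2\tau}u$.
Then $T_{\tau} = e^{-2\tau}(u_{\tau} - 2u)$, $T_{\xi\xi} = e^{-2\tau}u_{\xi\xi}$; substituting and dividing by $e^{-2\tau}$, the lower-order terms cancel: $u_{\tau} = \frac{1}{2}u_{\xi\xi}$ (standard heat equation).
Data for $u$: $u(\xi,0) = T(\xi,0) = 3 \sin(3 \xi)$. The boundary conditions carry over: $u(0,\tau) = u(\pi,\tau) = 0$.
Separating variables: $u = \sum c_n e^{-n^2\tau/2} \sin(n\xi)$. From $u(\xi,0) = 3 \sin(3 \xi)$: $c_3=3$.
So $u(\xi,\tau) = 3 e^{-9 \tau/2} \sin(3 \xi)$, and $T(\xi,\tau) = e^{-2\tau}u(\xi,\tau)$.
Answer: $T(\xi, \tau) = 3 e^{-13 \tau/2} \sin(3 \xi)$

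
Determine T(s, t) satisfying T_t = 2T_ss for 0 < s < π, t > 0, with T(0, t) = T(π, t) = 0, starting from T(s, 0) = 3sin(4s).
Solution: Using separation of variables T = X(s)G(t):
Eigenfunctions: sin(ns), n = 1, 2, 3, ...
General solution: T(s, t) = Σ c_n sin(ns) exp(-2n² t)
Matching T(s,0) = 3sin(4s) term by term: c_4=3.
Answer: T(s, t) = 3exp(-32t)sin(4s)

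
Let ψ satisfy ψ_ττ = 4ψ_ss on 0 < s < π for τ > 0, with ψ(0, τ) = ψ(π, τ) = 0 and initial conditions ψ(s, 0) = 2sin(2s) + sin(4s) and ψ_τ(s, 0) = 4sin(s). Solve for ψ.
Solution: Using separation of variables ψ = X(s)T(τ):
Eigenfunctions: sin(ns), n = 1, 2, 3, ...
General solution: ψ(s, τ) = Σ [A_n cos(2n τ) + B_n sin(2n τ)] sin(ns)
From ψ(s,0) = 2sin(2s) + sin(4s): A_2=2, A_4=1. From ψ_τ(s,0) = 4sin(s), using ψ_τ(s,0) = Σ ω_n B_n sin(ns) with ω_n = 2n: B_1 = 4/2 = 2.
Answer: ψ(s, τ) = 2sin(s)sin(2τ) + 2sin(2s)cos(4τ) + sin(4s)cos(8τ)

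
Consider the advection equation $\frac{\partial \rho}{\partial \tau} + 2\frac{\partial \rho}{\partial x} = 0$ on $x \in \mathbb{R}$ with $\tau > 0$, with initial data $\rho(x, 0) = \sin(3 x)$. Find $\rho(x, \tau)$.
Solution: By characteristics ($dx/d\tau = 2$), $\rho(x,\tau) = f(x - 2\tau)$ with $f = \rho( \cdot , 0)$.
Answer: $\rho(x, \tau) = - \sin(6 \tau - 3 x)$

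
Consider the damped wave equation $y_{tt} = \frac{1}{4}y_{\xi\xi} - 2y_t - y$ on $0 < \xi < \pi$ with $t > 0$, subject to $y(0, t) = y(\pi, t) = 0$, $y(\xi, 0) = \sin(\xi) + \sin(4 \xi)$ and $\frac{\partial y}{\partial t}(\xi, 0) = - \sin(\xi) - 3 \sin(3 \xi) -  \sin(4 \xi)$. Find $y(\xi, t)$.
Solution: Substitute $y = e^{-t}u$, i.e. $u = e^{t}y$.
By the product rule, $y_t = e^{-t}(u_t - u)$, $y_{tt} = e^{-t}(u_{tt} - 2u_t + u)$, $y_{\xi\xi} = e^{-t}u_{\xi\xi}$.
Substituting into the PDE and dividing by $e^{-t}$: $u_{tt} - 2u_t + u = \frac{1}{4}u_{\xi\xi} - 2(u_t - u) - u$.
The lower-order terms cancel, leaving the standard wave equation $u_{tt} = \frac{1}{4}u_{\xi\xi}$.
Initial data for $u$: $u(\xi,0) = y(\xi,0) = \sin(\xi) + \sin(4 \xi)$; $u_t(\xi,0) = y_t(\xi,0) + y(\xi,0) = -3 \sin(3 \xi)$. The boundary conditions carry over: $u(0,t) = u(\pi,t) = 0$.
Solve for $u$:
  Using separation of variables $u = X(\xi)T(t)$:
  Eigenfunctions: $\sin(n\xi)$, $n = 1, 2, 3, \ldots$
  General solution: $u(\xi, t) = \sum [A_n \cos(n t/2) + B_n \sin(n t/2)] \sin(n\xi)$
  From $u(\xi,0) = \sin(\xi) + \sin(4 \xi)$: $A_1=1, A_4=1$. From $u_t(\xi,0) = -3 \sin(3 \xi)$, using $u_t(\xi,0) = \sum \omega_n B_n \sin(n\xi)$ with $\omega_n = n/2$: $B_3 = (-3)/(3/2) = -2$.
Hence $u(\xi,t) = -2 \sin(3 t/2) \sin(3 \xi) + \sin(\xi) \cos(t/2) + \sin(4 \xi) \cos(2 t)$.
Transform back: $y(\xi,t) = e^{-t}u(\xi,t)$.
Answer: $y(\xi, t) = e^{-t} \sin(\xi) \cos(t/2) - 2 e^{-t} \sin(3 \xi) \sin(3 t/2) + e^{-t} \sin(4 \xi) \cos(2 t)$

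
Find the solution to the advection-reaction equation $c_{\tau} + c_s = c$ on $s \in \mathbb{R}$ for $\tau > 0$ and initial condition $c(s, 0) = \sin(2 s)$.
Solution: Substitute $c = e^{\tau}u$, i.e. $u = e^{-\tau}c$.
By the product rule, $c_{\tau} = e^{\tau}(u_{\tau} + u)$, $c_s = e^{\tau}u_s$.
Substituting into the PDE and dividing by $e^{\tau}$: $u_{\tau} + u + u_s = u$.
The lower-order terms cancel, leaving the standard advection equation $u_{\tau} + u_s = 0$.
Initial data for $u$: $u(s,0) = c(s,0) = \sin(2 s)$.
Solve for $u$:
  By method of characteristics (waves move right with speed 1):
  Along characteristics $s - \tau =$ const, $u$ is constant, so $u(s,\tau) = f(s - \tau)$ with $f = u( \cdot , 0)$.
Hence $u(s,\tau) = \sin(2 s - 2 \tau)$.
Transform back: $c(s,\tau) = e^{\tau}u(s,\tau)$.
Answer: $c(s, \tau) = - e^{\tau} \sin(2 \tau - 2 s)$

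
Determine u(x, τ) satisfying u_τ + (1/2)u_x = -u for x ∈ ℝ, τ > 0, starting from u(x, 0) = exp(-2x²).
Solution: Substitute u = exp(-τ)w.
Then u_τ = exp(-τ)(w_τ - w), u_x = exp(-τ)w_x; substituting and dividing by exp(-τ), the lower-order terms cancel: w_τ + (1/2)w_x = 0 (standard advection equation).
Data for w: w(x,0) = u(x,0) = exp(-2x²).
By characteristics (dx/dτ = 1/2), w(x,τ) = f(x - (1/2)τ) with f = w(·, 0).
So w(x,τ) = exp(-2(x - τ/2)²), and u(x,τ) = exp(-τ)w(x,τ).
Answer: u(x, τ) = exp(-τ)exp(-2(x - τ/2)²)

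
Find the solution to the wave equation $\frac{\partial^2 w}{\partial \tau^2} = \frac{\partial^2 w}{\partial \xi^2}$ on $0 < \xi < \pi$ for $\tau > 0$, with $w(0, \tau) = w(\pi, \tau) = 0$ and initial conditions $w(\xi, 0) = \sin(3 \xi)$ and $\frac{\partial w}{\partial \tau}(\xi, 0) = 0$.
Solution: Using separation of variables $w = X(\xi)T(\tau)$:
Eigenfunctions: $\sin(n\xi)$, $n = 1, 2, 3, \ldots$
General solution: $w(\xi, \tau) = \sum [A_n \cos(n \tau) + B_n \sin(n \tau)] \sin(n\xi)$
From $w(\xi,0) = \sin(3 \xi)$: $A_3=1$. From $w_{\tau}(\xi,0) = 0$: all $B_n = 0$.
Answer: $w(\xi, \tau) = \sin(3 \xi) \cos(3 \tau)$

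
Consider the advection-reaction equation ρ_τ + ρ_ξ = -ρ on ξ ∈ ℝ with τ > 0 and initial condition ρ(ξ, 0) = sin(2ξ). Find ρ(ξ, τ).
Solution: Substitute ρ = exp(-τ)u.
Then ρ_τ = exp(-τ)(u_τ - u), ρ_ξ = exp(-τ)u_ξ; substituting and dividing by exp(-τ), the lower-order terms cancel: u_τ + u_ξ = 0 (standard advection equation).
Data for u: u(ξ,0) = ρ(ξ,0) = sin(2ξ).
By characteristics (dξ/dτ = 1), u(ξ,τ) = f(ξ - τ) with f = u(·, 0).
So u(ξ,τ) = sin(2ξ - 2τ), and ρ(ξ,τ) = exp(-τ)u(ξ,τ).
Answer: ρ(ξ, τ) = exp(-τ)sin(2ξ - 2τ)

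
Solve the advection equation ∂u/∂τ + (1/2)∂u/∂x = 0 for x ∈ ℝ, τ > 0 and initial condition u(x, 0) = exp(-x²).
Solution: By method of characteristics (waves move right with speed 1/2):
Along characteristics x - (1/2)τ = const, u is constant, so u(x,τ) = f(x - (1/2)τ) with f = u(·, 0).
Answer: u(x, τ) = exp(-(x - τ/2)²)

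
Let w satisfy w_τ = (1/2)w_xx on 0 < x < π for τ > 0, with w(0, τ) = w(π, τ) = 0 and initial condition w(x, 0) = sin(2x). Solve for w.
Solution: Separating variables: w = Σ c_n exp(-n²τ/2) sin(nx). From w(x,0) = sin(2x): c_2=1.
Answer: w(x, τ) = exp(-2τ)sin(2x)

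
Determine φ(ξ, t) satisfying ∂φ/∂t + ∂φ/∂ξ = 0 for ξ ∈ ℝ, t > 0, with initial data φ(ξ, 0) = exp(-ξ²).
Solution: By method of characteristics (waves move right with speed 1):
Along characteristics ξ - t = const, φ is constant, so φ(ξ,t) = f(ξ - t) with f = φ(·, 0).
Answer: φ(ξ, t) = exp(-(-t + ξ)²)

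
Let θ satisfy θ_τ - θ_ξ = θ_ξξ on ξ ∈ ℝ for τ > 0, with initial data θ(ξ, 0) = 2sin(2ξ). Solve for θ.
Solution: Change to a moving frame: let η = ξ + τ, σ = τ and write θ(ξ,τ) = u(η,σ).
By the chain rule θ_τ = u_σ + u_η, θ_ξ = u_η, θ_ξξ = u_ηη.
Then θ_τ - θ_ξ = u_σ: the advection term cancels and the PDE becomes the heat equation u_σ = u_ηη on η ∈ ℝ.
Initial data: u(η,0) = θ(η,0) = 2sin(2η).
On η ∈ ℝ each mode satisfies (sin(nη))″ = -n² sin(nη), so exp(-n²σ) sin(nη) solves the heat equation; by superposition u(η,σ) = Σ c_n exp(-n²σ) sin(nη).
Reading off the coefficients: c_2=2, so u(η,σ) = 2exp(-4σ)sin(2η).
Substituting back η = ξ + τ, σ = τ: θ(ξ,τ) = u(ξ + τ, τ).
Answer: θ(ξ, τ) = 2exp(-4τ)sin(2ξ + 2τ)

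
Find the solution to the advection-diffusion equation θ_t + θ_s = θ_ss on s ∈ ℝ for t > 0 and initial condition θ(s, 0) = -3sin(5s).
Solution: Change to a moving frame: let η = s - t, σ = t and write θ(s,t) = u(η,σ).
By the chain rule θ_t = u_σ - u_η, θ_s = u_η, θ_ss = u_ηη.
Then θ_t + θ_s = u_σ: the advection term cancels and the PDE becomes the heat equation u_σ = u_ηη on η ∈ ℝ.
Initial data: u(η,0) = θ(η,0) = -3sin(5η).
On η ∈ ℝ each mode satisfies (sin(nη))″ = -n² sin(nη), so exp(-n²σ) sin(nη) solves the heat equation; by superposition u(η,σ) = Σ c_n exp(-n²σ) sin(nη).
Reading off the coefficients: c_5=-3, so u(η,σ) = -3exp(-25σ)sin(5η).
Substituting back η = s - t, σ = t: θ(s,t) = u(s - t, t).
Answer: θ(s, t) = -3exp(-25t)sin(5s - 5t)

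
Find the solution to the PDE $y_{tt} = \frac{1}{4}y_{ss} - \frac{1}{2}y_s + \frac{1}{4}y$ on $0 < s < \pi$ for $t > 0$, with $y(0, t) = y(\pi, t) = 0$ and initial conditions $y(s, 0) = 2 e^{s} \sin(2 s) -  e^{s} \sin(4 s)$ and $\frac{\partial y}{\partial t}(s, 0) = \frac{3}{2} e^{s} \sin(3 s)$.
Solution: Substitute $y = e^{s}u$.
Then $y_s = e^{s}(u_s + u)$, $y_{ss} = e^{s}(u_{ss} + 2u_s + u)$, $y_{tt} = e^{s}u_{tt}$; substituting and dividing by $e^{s}$, the lower-order terms cancel: $u_{tt} = \frac{1}{4}u_{ss}$ (standard wave equation).
Data for $u$: $u(s,0) = e^{-s}y(s,0) = 2 \sin(2 s) - \sin(4 s)$; $u_t(s,0) = e^{-s}y_t(s,0) = \frac{3}{2} \sin(3 s)$. The boundary conditions carry over: $u(0,t) = u(\pi,t) = 0$.
Separating variables: $u = \sum [A_n \cos(\omega_n t) + B_n \sin(\omega_n t)] \sin(ns)$, $\omega_n = n/2$. From ICs ($B_n$ = velocity coefficient / $\omega_n$): $A_2=2, A_4=-1, B_3=1$.
So $u(s,t) = 2 \sin(2 s) \cos(t) + \sin(3 s) \sin(3 t/2) - \sin(4 s) \cos(2 t)$, and $y(s,t) = e^{s}u(s,t)$.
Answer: $y(s, t) = 2 e^{s} \sin(2 s) \cos(t) + e^{s} \sin(3 s) \sin(3 t/2) -  e^{s} \sin(4 s) \cos(2 t)$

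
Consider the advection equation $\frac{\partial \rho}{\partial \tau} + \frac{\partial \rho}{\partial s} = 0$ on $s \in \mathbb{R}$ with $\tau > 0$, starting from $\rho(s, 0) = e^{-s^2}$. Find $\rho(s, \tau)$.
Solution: By characteristics ($ds/d\tau = 1$), $\rho(s,\tau) = f(s - \tau)$ with $f = \rho( \cdot , 0)$.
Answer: $\rho(s, \tau) = e^{-(-\tau + s)^2}$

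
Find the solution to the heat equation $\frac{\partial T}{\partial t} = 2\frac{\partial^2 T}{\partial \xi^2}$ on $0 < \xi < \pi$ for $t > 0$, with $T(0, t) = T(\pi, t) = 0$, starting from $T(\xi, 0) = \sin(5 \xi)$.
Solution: Using separation of variables $T = X(\xi)G(t)$:
Eigenfunctions: $\sin(n\xi)$, $n = 1, 2, 3, \ldots$
General solution: $T(\xi, t) = \sum c_n \sin(n\xi) e^{-2n^2 t}$
Matching $T(\xi,0) = \sin(5 \xi)$ term by term: $c_5=1$.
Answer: $T(\xi, t) = e^{-50 t} \sin(5 \xi)$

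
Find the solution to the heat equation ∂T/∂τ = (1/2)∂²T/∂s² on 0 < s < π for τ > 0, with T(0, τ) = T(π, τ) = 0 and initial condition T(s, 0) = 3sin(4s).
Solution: Separating variables: T = Σ c_n exp(-n²τ/2) sin(ns). From T(s,0) = 3sin(4s): c_4=3.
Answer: T(s, τ) = 3exp(-8τ)sin(4s)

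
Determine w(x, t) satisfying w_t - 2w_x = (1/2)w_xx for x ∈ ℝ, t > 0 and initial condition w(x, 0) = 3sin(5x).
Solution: Moving frame: η = x + 2t, σ = t, w = u(η,σ), so w_t = u_σ + 2u_η and w_xx = u_ηη.
Hence w_t - 2w_x = u_σ and the PDE becomes the heat equation u_σ = (1/2)u_ηη on η ∈ ℝ.
Initial data: u(η,0) = w(η,0) = 3sin(5η). Each mode sin(nη) decays as exp(-n²σ/2) on ℝ, so u(η,σ) = Σ c_n exp(-n²σ/2) sin(nη) with c_5=3: u(η,σ) = 3exp(-25σ/2)sin(5η).
Substituting back: w(x,t) = u(x + 2t, t).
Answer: w(x, t) = 3exp(-25t/2)sin(10t + 5x)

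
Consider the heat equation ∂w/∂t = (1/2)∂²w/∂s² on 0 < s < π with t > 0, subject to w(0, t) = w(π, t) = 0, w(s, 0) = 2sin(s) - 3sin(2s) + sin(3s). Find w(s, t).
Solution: Using separation of variables w = X(s)T(t):
Eigenfunctions: sin(ns), n = 1, 2, 3, ...
General solution: w(s, t) = Σ c_n sin(ns) exp(-n² t/2)
Matching w(s,0) = 2sin(s) - 3sin(2s) + sin(3s) term by term: c_1=2, c_2=-3, c_3=1.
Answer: w(s, t) = -3exp(-2t)sin(2s) + 2exp(-t/2)sin(s) + exp(-9t/2)sin(3s)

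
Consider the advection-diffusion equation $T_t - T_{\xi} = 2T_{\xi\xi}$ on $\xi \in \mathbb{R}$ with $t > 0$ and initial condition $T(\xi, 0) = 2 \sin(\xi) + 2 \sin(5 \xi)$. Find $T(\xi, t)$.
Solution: Change to a moving frame: let $\eta = \xi + t$, $\sigma = t$ and write $T(\xi,t) = u(\eta,\sigma)$.
By the chain rule $T_t = u_{\sigma} + u_{\eta}$, $T_{\xi} = u_{\eta}$, $T_{\xi\xi} = u_{\eta\eta}$.
Then $T_t - T_{\xi} = u_{\sigma}$: the advection term cancels and the PDE becomes the heat equation $u_{\sigma} = 2u_{\eta\eta}$ on $\eta \in \mathbb{R}$.
Initial data: $u(\eta,0) = T(\eta,0) = 2 \sin(\eta) + 2 \sin(5 \eta)$.
On $\eta \in \mathbb{R}$ each mode satisfies $(\sin(n\eta))'' = -n^2 \sin(n\eta)$, so $e^{-2n^2\sigma} \sin(n\eta)$ solves the heat equation; by superposition $u(\eta,\sigma) = \sum c_n e^{-2n^2\sigma} \sin(n\eta)$.
Reading off the coefficients: $c_1=2, c_5=2$, so $u(\eta,\sigma) = 2 e^{-2 \sigma} \sin(\eta) + 2 e^{-50 \sigma} \sin(5 \eta)$.
Substituting back $\eta = \xi + t$, $\sigma = t$: $T(\xi,t) = u(\xi + t, t)$.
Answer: $T(\xi, t) = 2 e^{-2 t} \sin(\xi + t) + 2 e^{-50 t} \sin(5 \xi + 5 t)$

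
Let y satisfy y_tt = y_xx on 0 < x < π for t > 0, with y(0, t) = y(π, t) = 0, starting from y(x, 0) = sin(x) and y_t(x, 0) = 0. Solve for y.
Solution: Separating variables: y = Σ [A_n cos(ω_n t) + B_n sin(ω_n t)] sin(nx), ω_n = n. From ICs: A_1=1.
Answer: y(x, t) = sin(x)cos(t)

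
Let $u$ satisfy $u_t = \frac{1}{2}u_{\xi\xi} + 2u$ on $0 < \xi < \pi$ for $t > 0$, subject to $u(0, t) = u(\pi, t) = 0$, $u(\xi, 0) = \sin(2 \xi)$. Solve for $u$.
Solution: Substitute $u = e^{2t}w$.
Then $u_t = e^{2t}(w_t + 2w)$, $u_{\xi\xi} = e^{2t}w_{\xi\xi}$; substituting and dividing by $e^{2t}$, the lower-order terms cancel: $w_t = \frac{1}{2}w_{\xi\xi}$ (standard heat equation).
Data for $w$: $w(\xi,0) = u(\xi,0) = \sin(2 \xi)$. The boundary conditions carry over: $w(0,t) = w(\pi,t) = 0$.
Separating variables: $w = \sum c_n e^{-n^2t/2} \sin(n\xi)$. From $w(\xi,0) = \sin(2 \xi)$: $c_2=1$.
So $w(\xi,t) = e^{-2 t} \sin(2 \xi)$, and $u(\xi,t) = e^{2t}w(\xi,t)$.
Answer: $u(\xi, t) = \sin(2 \xi)$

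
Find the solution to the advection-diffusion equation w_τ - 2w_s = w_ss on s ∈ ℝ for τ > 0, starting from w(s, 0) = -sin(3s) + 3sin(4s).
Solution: Moving frame: η = s + 2τ, σ = τ, w = u(η,σ), so w_τ = u_σ + 2u_η and w_ss = u_ηη.
Hence w_τ - 2w_s = u_σ and the PDE becomes the heat equation u_σ = u_ηη on η ∈ ℝ.
Initial data: u(η,0) = w(η,0) = -sin(3η) + 3sin(4η). Each mode sin(nη) decays as exp(-n²σ) on ℝ, so u(η,σ) = Σ c_n exp(-n²σ) sin(nη) with c_3=-1, c_4=3: u(η,σ) = -exp(-9σ)sin(3η) + 3exp(-16σ)sin(4η).
Substituting back: w(s,τ) = u(s + 2τ, τ).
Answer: w(s, τ) = -exp(-9τ)sin(3s + 6τ) + 3exp(-16τ)sin(4s + 8τ)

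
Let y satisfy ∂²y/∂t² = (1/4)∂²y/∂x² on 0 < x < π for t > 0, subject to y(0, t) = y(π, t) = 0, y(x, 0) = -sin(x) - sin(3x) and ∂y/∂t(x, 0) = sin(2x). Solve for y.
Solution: Separating variables: y = Σ [A_n cos(ω_n t) + B_n sin(ω_n t)] sin(nx), ω_n = n/2. From ICs (B_n = velocity coefficient / ω_n): A_1=-1, A_3=-1, B_2=1.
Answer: y(x, t) = sin(t)sin(2x) - sin(x)cos(t/2) - sin(3x)cos(3t/2)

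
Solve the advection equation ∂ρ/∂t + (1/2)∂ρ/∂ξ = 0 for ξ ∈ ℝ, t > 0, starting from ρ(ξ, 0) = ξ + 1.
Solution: By characteristics (dξ/dt = 1/2), ρ(ξ,t) = f(ξ - (1/2)t) with f = ρ(·, 0).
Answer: ρ(ξ, t) = -(1/2)t + ξ + 1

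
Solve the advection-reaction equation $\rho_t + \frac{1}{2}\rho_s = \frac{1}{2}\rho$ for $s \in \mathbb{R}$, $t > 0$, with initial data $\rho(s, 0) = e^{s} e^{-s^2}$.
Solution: Substitute $\rho = e^{s}u$, i.e. $u = e^{-s}\rho$.
By the product rule, $\rho_s = e^{s}(u_s + u)$, $\rho_t = e^{s}u_t$.
Substituting into the PDE and dividing by $e^{s}$: $u_t + \frac{1}{2}(u_s + u) = \frac{1}{2}u$.
The lower-order terms cancel, leaving the standard advection equation $u_t + \frac{1}{2}u_s = 0$.
Initial data for $u$: $u(s,0) = e^{-s}\rho(s,0) = e^{-s^2}$.
Solve for $u$:
  By method of characteristics (waves move right with speed 1/2):
  Along characteristics $s - \frac{1}{2}t =$ const, $u$ is constant, so $u(s,t) = f(s - \frac{1}{2}t)$ with $f = u( \cdot , 0)$.
Hence $u(s,t) = e^{-(s - t/2)^2}$.
Transform back: $\rho(s,t) = e^{s}u(s,t)$.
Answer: $\rho(s, t) = e^{s} e^{-(s - t/2)^2}$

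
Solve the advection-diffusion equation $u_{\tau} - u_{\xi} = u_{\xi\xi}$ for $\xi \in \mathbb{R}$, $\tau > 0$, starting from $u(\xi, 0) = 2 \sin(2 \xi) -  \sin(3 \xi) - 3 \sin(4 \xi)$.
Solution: Moving frame: $\eta = \xi + \tau$, $\sigma = \tau$, $u = w(\eta,\sigma)$, so $u_{\tau} = w_{\sigma} + w_{\eta}$ and $u_{\xi\xi} = w_{\eta\eta}$.
Hence $u_{\tau} - u_{\xi} = w_{\sigma}$ and the PDE becomes the heat equation $w_{\sigma} = w_{\eta\eta}$ on $\eta \in \mathbb{R}$.
Initial data: $w(\eta,0) = u(\eta,0) = 2 \sin(2 \eta) - \sin(3 \eta) - 3 \sin(4 \eta)$. Each mode $\sin(n\eta)$ decays as $e^{-n^2\sigma}$ on $\mathbb{R}$, so $w(\eta,\sigma) = \sum c_n e^{-n^2\sigma} \sin(n\eta)$ with $c_2=2, c_3=-1, c_4=-3$: $w(\eta,\sigma) = 2 e^{-4 \sigma} \sin(2 \eta) - e^{-9 \sigma} \sin(3 \eta) - 3 e^{-16 \sigma} \sin(4 \eta)$.
Substituting back: $u(\xi,\tau) = w(\xi + \tau, \tau)$.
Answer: $u(\xi, \tau) = 2 e^{-4 \tau} \sin(2 \tau + 2 \xi) -  e^{-9 \tau} \sin(3 \tau + 3 \xi) - 3 e^{-16 \tau} \sin(4 \tau + 4 \xi)$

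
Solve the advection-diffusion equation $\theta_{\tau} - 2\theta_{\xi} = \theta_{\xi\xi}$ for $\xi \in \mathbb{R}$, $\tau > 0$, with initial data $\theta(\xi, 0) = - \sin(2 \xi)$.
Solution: Moving frame: $\eta = \xi + 2\tau$, $\sigma = \tau$, $\theta = u(\eta,\sigma)$, so $\theta_{\tau} = u_{\sigma} + 2u_{\eta}$ and $\theta_{\xi\xi} = u_{\eta\eta}$.
Hence $\theta_{\tau} - 2\theta_{\xi} = u_{\sigma}$ and the PDE becomes the heat equation $u_{\sigma} = u_{\eta\eta}$ on $\eta \in \mathbb{R}$.
Initial data: $u(\eta,0) = \theta(\eta,0) = - \sin(2 \eta)$. Each mode $\sin(n\eta)$ decays as $e^{-n^2\sigma}$ on $\mathbb{R}$, so $u(\eta,\sigma) = \sum c_n e^{-n^2\sigma} \sin(n\eta)$ with $c_2=-1$: $u(\eta,\sigma) = - e^{-4 \sigma} \sin(2 \eta)$.
Substituting back: $\theta(\xi,\tau) = u(\xi + 2\tau, \tau)$.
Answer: $\theta(\xi, \tau) = - e^{-4 \tau} \sin(4 \tau + 2 \xi)$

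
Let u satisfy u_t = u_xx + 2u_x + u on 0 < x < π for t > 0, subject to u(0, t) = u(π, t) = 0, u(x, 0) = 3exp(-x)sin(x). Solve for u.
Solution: Substitute u = exp(-x)w, i.e. w = exp(x)u.
By the product rule, u_x = exp(-x)(w_x - w), u_xx = exp(-x)(w_xx - 2w_x + w), u_t = exp(-x)w_t.
Substituting into the PDE and dividing by exp(-x): w_t = (w_xx - 2w_x + w) + 2(w_x - w) + w.
The lower-order terms cancel, leaving the standard heat equation w_t = w_xx.
Initial data for w: w(x,0) = exp(x)u(x,0) = 3sin(x). The boundary conditions carry over: w(0,t) = w(π,t) = 0.
Solve for w:
  Using separation of variables w = X(x)T(t):
  Eigenfunctions: sin(nx), n = 1, 2, 3, ...
  General solution: w(x, t) = Σ c_n sin(nx) exp(-n² t)
  Matching w(x,0) = 3sin(x) term by term: c_1=3.
Hence w(x,t) = 3exp(-t)sin(x).
Transform back: u(x,t) = exp(-x)w(x,t).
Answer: u(x, t) = 3exp(-t)exp(-x)sin(x)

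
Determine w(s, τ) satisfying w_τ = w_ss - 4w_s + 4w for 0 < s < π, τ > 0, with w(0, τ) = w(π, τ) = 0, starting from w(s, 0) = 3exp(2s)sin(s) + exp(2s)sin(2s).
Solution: Substitute w = exp(2s)u, i.e. u = exp(-2s)w.
By the product rule, w_s = exp(2s)(u_s + 2u), w_ss = exp(2s)(u_ss + 4u_s + 4u), w_τ = exp(2s)u_τ.
Substituting into the PDE and dividing by exp(2s): u_τ = (u_ss + 4u_s + 4u) - 4(u_s + 2u) + 4u.
The lower-order terms cancel, leaving the standard heat equation u_τ = u_ss.
Initial data for u: u(s,0) = exp(-2s)w(s,0) = 3sin(s) + sin(2s). The boundary conditions carry over: u(0,τ) = u(π,τ) = 0.
Solve for u:
  Using separation of variables u = X(s)T(τ):
  Eigenfunctions: sin(ns), n = 1, 2, 3, ...
  General solution: u(s, τ) = Σ c_n sin(ns) exp(-n² τ)
  Matching u(s,0) = 3sin(s) + sin(2s) term by term: c_1=3, c_2=1.
Hence u(s,τ) = 3exp(-τ)sin(s) + exp(-4τ)sin(2s).
Transform back: w(s,τ) = exp(2s)u(s,τ).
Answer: w(s, τ) = 3exp(2s)exp(-τ)sin(s) + exp(2s)exp(-4τ)sin(2s)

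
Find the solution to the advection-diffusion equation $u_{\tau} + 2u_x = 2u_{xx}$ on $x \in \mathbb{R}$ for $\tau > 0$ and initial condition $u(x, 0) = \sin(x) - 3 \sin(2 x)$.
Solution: Moving frame: $\eta = x - 2\tau$, $\sigma = \tau$, $u = w(\eta,\sigma)$, so $u_{\tau} = w_{\sigma} - 2w_{\eta}$ and $u_{xx} = w_{\eta\eta}$.
Hence $u_{\tau} + 2u_x = w_{\sigma}$ and the PDE becomes the heat equation $w_{\sigma} = 2w_{\eta\eta}$ on $\eta \in \mathbb{R}$.
Initial data: $w(\eta,0) = u(\eta,0) = \sin(\eta) - 3 \sin(2 \eta)$. Each mode $\sin(n\eta)$ decays as $e^{-2n^2\sigma}$ on $\mathbb{R}$, so $w(\eta,\sigma) = \sum c_n e^{-2n^2\sigma} \sin(n\eta)$ with $c_1=1, c_2=-3$: $w(\eta,\sigma) = e^{-2 \sigma} \sin(\eta) - 3 e^{-8 \sigma} \sin(2 \eta)$.
Substituting back: $u(x,\tau) = w(x - 2\tau, \tau)$.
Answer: $u(x, \tau) = - e^{-2 \tau} \sin(2 \tau - x) + 3 e^{-8 \tau} \sin(4 \tau - 2 x)$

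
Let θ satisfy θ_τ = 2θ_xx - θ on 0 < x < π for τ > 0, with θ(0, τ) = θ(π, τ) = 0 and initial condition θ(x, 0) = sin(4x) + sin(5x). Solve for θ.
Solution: Substitute θ = exp(-τ)u.
Then θ_τ = exp(-τ)(u_τ - u), θ_xx = exp(-τ)u_xx; substituting and dividing by exp(-τ), the lower-order terms cancel: u_τ = 2u_xx (standard heat equation).
Data for u: u(x,0) = θ(x,0) = sin(4x) + sin(5x). The boundary conditions carry over: u(0,τ) = u(π,τ) = 0.
Separating variables: u = Σ c_n exp(-2n²τ) sin(nx). From u(x,0) = sin(4x) + sin(5x): c_4=1, c_5=1.
So u(x,τ) = exp(-32τ)sin(4x) + exp(-50τ)sin(5x), and θ(x,τ) = exp(-τ)u(x,τ).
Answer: θ(x, τ) = exp(-33τ)sin(4x) + exp(-51τ)sin(5x)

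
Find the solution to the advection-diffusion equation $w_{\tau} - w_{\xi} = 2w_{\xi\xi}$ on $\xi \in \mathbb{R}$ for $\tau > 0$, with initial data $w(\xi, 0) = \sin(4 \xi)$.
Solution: Moving frame: $\eta = \xi + \tau$, $\sigma = \tau$, $w = u(\eta,\sigma)$, so $w_{\tau} = u_{\sigma} + u_{\eta}$ and $w_{\xi\xi} = u_{\eta\eta}$.
Hence $w_{\tau} - w_{\xi} = u_{\sigma}$ and the PDE becomes the heat equation $u_{\sigma} = 2u_{\eta\eta}$ on $\eta \in \mathbb{R}$.
Initial data: $u(\eta,0) = w(\eta,0) = \sin(4 \eta)$. Each mode $\sin(n\eta)$ decays as $e^{-2n^2\sigma}$ on $\mathbb{R}$, so $u(\eta,\sigma) = \sum c_n e^{-2n^2\sigma} \sin(n\eta)$ with $c_4=1$: $u(\eta,\sigma) = e^{-32 \sigma} \sin(4 \eta)$.
Substituting back: $w(\xi,\tau) = u(\xi + \tau, \tau)$.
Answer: $w(\xi, \tau) = e^{-32 \tau} \sin(4 \tau + 4 \xi)$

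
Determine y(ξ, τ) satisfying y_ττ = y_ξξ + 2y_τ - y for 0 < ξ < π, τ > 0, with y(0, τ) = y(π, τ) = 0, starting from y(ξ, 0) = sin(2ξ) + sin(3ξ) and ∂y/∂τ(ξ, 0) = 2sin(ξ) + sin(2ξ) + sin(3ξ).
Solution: Substitute y = exp(τ)u, i.e. u = exp(-τ)y.
By the product rule, y_τ = exp(τ)(u_τ + u), y_ττ = exp(τ)(u_ττ + 2u_τ + u), y_ξξ = exp(τ)u_ξξ.
Substituting into the PDE and dividing by exp(τ): u_ττ + 2u_τ + u = u_ξξ + 2(u_τ + u) - u.
The lower-order terms cancel, leaving the standard wave equation u_ττ = u_ξξ.
Initial data for u: u(ξ,0) = y(ξ,0) = sin(2ξ) + sin(3ξ); u_τ(ξ,0) = y_τ(ξ,0) - y(ξ,0) = 2sin(ξ). The boundary conditions carry over: u(0,τ) = u(π,τ) = 0.
Solve for u:
  Using separation of variables u = X(ξ)T(τ):
  Eigenfunctions: sin(nξ), n = 1, 2, 3, ...
  General solution: u(ξ, τ) = Σ [A_n cos(n τ) + B_n sin(n τ)] sin(nξ)
  From u(ξ,0) = sin(2ξ) + sin(3ξ): A_2=1, A_3=1. From u_τ(ξ,0) = 2sin(ξ), using u_τ(ξ,0) = Σ ω_n B_n sin(nξ) with ω_n = n: B_1 = 2/1 = 2.
Hence u(ξ,τ) = 2sin(ξ)sin(τ) + sin(2ξ)cos(2τ) + sin(3ξ)cos(3τ).
Transform back: y(ξ,τ) = exp(τ)u(ξ,τ).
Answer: y(ξ, τ) = 2exp(τ)sin(ξ)sin(τ) + exp(τ)sin(2ξ)cos(2τ) + exp(τ)sin(3ξ)cos(3τ)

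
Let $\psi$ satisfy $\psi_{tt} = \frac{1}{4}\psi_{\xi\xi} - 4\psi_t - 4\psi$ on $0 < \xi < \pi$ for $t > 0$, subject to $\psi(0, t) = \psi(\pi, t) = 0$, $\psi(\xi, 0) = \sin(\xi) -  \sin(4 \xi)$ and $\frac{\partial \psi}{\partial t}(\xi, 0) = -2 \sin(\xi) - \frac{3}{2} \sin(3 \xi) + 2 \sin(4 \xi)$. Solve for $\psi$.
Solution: Substitute $\psi = e^{-2t}u$, i.e. $u = e^{2t}\psi$.
By the product rule, $\psi_t = e^{-2t}(u_t - 2u)$, $\psi_{tt} = e^{-2t}(u_{tt} - 4u_t + 4u)$, $\psi_{\xi\xi} = e^{-2t}u_{\xi\xi}$.
Substituting into the PDE and dividing by $e^{-2t}$: $u_{tt} - 4u_t + 4u = \frac{1}{4}u_{\xi\xi} - 4(u_t - 2u) - 4u$.
The lower-order terms cancel, leaving the standard wave equation $u_{tt} = \frac{1}{4}u_{\xi\xi}$.
Initial data for $u$: $u(\xi,0) = \psi(\xi,0) = \sin(\xi) - \sin(4 \xi)$; $u_t(\xi,0) = \psi_t(\xi,0) + 2\psi(\xi,0) = -\frac{3}{2} \sin(3 \xi)$. The boundary conditions carry over: $u(0,t) = u(\pi,t) = 0$.
Solve for $u$:
  Using separation of variables $u = X(\xi)T(t)$:
  Eigenfunctions: $\sin(n\xi)$, $n = 1, 2, 3, \ldots$
  General solution: $u(\xi, t) = \sum [A_n \cos(n t/2) + B_n \sin(n t/2)] \sin(n\xi)$
  From $u(\xi,0) = \sin(\xi) - \sin(4 \xi)$: $A_1=1, A_4=-1$. From $u_t(\xi,0) = -\frac{3}{2} \sin(3 \xi)$, using $u_t(\xi,0) = \sum \omega_n B_n \sin(n\xi)$ with $\omega_n = n/2$: $B_3 = (-3/2)/(3/2) = -1$.
Hence $u(\xi,t) = - \sin(3 t/2) \sin(3 \xi) + \sin(\xi) \cos(t/2) - \sin(4 \xi) \cos(2 t)$.
Transform back: $\psi(\xi,t) = e^{-2t}u(\xi,t)$.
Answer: $\psi(\xi, t) = e^{-2 t} \sin(\xi) \cos(t/2) -  e^{-2 t} \sin(3 \xi) \sin(3 t/2) -  e^{-2 t} \sin(4 \xi) \cos(2 t)$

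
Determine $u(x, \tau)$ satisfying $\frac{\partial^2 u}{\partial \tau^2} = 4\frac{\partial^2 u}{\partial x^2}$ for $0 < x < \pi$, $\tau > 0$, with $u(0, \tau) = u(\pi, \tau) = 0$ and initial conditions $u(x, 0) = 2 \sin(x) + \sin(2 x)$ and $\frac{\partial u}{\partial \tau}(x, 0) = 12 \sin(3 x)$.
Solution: Using separation of variables $u = X(x)T(\tau)$:
Eigenfunctions: $\sin(nx)$, $n = 1, 2, 3, \ldots$
General solution: $u(x, \tau) = \sum [A_n \cos(2n \tau) + B_n \sin(2n \tau)] \sin(nx)$
From $u(x,0) = 2 \sin(x) + \sin(2 x)$: $A_1=2, A_2=1$. From $u_{\tau}(x,0) = 12 \sin(3 x)$, using $u_{\tau}(x,0) = \sum \omega_n B_n \sin(nx)$ with $\omega_n = 2n$: $B_3 = 12/6 = 2$.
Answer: $u(x, \tau) = 2 \sin(6 \tau) \sin(3 x) + 2 \sin(x) \cos(2 \tau) + \sin(2 x) \cos(4 \tau)$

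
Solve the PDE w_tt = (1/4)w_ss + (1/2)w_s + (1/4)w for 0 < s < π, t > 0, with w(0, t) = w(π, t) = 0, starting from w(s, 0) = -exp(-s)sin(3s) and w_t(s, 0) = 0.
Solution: Substitute w = exp(-s)u, i.e. u = exp(s)w.
By the product rule, w_s = exp(-s)(u_s - u), w_ss = exp(-s)(u_ss - 2u_s + u), w_tt = exp(-s)u_tt.
Substituting into the PDE and dividing by exp(-s): u_tt = (1/4)(u_ss - 2u_s + u) + (1/2)(u_s - u) + (1/4)u.
The lower-order terms cancel, leaving the standard wave equation u_tt = (1/4)u_ss.
Initial data for u: u(s,0) = exp(s)w(s,0) = -sin(3s); u_t(s,0) = exp(s)w_t(s,0) = 0. The boundary conditions carry over: u(0,t) = u(π,t) = 0.
Solve for u:
  Using separation of variables u = X(s)T(t):
  Eigenfunctions: sin(ns), n = 1, 2, 3, ...
  General solution: u(s, t) = Σ [A_n cos(n t/2) + B_n sin(n t/2)] sin(ns)
  From u(s,0) = -sin(3s): A_3=-1. From u_t(s,0) = 0: all B_n = 0.
Hence u(s,t) = -sin(3s)cos(3t/2).
Transform back: w(s,t) = exp(-s)u(s,t).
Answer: w(s, t) = -exp(-s)sin(3s)cos(3t/2)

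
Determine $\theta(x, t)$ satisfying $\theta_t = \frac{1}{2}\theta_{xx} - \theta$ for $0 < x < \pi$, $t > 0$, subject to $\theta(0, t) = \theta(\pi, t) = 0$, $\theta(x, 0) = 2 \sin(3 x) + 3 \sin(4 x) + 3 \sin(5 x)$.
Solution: Substitute $\theta = e^{-t}u$.
Then $\theta_t = e^{-t}(u_t - u)$, $\theta_{xx} = e^{-t}u_{xx}$; substituting and dividing by $e^{-t}$, the lower-order terms cancel: $u_t = \frac{1}{2}u_{xx}$ (standard heat equation).
Data for $u$: $u(x,0) = \theta(x,0) = 2 \sin(3 x) + 3 \sin(4 x) + 3 \sin(5 x)$. The boundary conditions carry over: $u(0,t) = u(\pi,t) = 0$.
Separating variables: $u = \sum c_n e^{-n^2t/2} \sin(nx)$. From $u(x,0) = 2 \sin(3 x) + 3 \sin(4 x) + 3 \sin(5 x)$: $c_3=2, c_4=3, c_5=3$.
So $u(x,t) = 3 e^{-8 t} \sin(4 x) + 2 e^{-9 t/2} \sin(3 x) + 3 e^{-25 t/2} \sin(5 x)$, and $\theta(x,t) = e^{-t}u(x,t)$.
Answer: $\theta(x, t) = 3 e^{-9 t} \sin(4 x) + 2 e^{-11 t/2} \sin(3 x) + 3 e^{-27 t/2} \sin(5 x)$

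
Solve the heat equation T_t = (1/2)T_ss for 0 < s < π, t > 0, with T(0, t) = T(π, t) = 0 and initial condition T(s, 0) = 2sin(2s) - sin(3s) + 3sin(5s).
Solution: Separating variables: T = Σ c_n exp(-n²t/2) sin(ns). From T(s,0) = 2sin(2s) - sin(3s) + 3sin(5s): c_2=2, c_3=-1, c_5=3.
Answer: T(s, t) = 2exp(-2t)sin(2s) - exp(-9t/2)sin(3s) + 3exp(-25t/2)sin(5s)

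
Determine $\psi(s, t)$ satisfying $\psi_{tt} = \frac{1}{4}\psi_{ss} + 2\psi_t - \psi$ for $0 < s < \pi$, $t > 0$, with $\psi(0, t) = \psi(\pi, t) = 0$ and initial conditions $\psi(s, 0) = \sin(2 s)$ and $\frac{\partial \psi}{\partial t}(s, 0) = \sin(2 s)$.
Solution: Substitute $\psi = e^{t}u$, i.e. $u = e^{-t}\psi$.
By the product rule, $\psi_t = e^{t}(u_t + u)$, $\psi_{tt} = e^{t}(u_{tt} + 2u_t + u)$, $\psi_{ss} = e^{t}u_{ss}$.
Substituting into the PDE and dividing by $e^{t}$: $u_{tt} + 2u_t + u = \frac{1}{4}u_{ss} + 2(u_t + u) - u$.
The lower-order terms cancel, leaving the standard wave equation $u_{tt} = \frac{1}{4}u_{ss}$.
Initial data for $u$: $u(s,0) = \psi(s,0) = \sin(2 s)$; $u_t(s,0) = \psi_t(s,0) - \psi(s,0) = 0$. The boundary conditions carry over: $u(0,t) = u(\pi,t) = 0$.
Solve for $u$:
  Using separation of variables $u = X(s)T(t)$:
  Eigenfunctions: $\sin(ns)$, $n = 1, 2, 3, \ldots$
  General solution: $u(s, t) = \sum [A_n \cos(n t/2) + B_n \sin(n t/2)] \sin(ns)$
  From $u(s,0) = \sin(2 s)$: $A_2=1$. From $u_t(s,0) = 0$: all $B_n = 0$.
Hence $u(s,t) = \sin(2 s) \cos(t)$.
Transform back: $\psi(s,t) = e^{t}u(s,t)$.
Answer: $\psi(s, t) = e^{t} \sin(2 s) \cos(t)$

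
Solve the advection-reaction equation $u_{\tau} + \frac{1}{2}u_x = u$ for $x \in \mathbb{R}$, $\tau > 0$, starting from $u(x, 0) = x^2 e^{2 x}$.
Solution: Substitute $u = e^{2x}w$, i.e. $w = e^{-2x}u$.
By the product rule, $u_x = e^{2x}(w_x + 2w)$, $u_{\tau} = e^{2x}w_{\tau}$.
Substituting into the PDE and dividing by $e^{2x}$: $w_{\tau} + \frac{1}{2}(w_x + 2w) = w$.
The lower-order terms cancel, leaving the standard advection equation $w_{\tau} + \frac{1}{2}w_x = 0$.
Initial data for $w$: $w(x,0) = e^{-2x}u(x,0) = x^2$.
Solve for $w$:
  By method of characteristics (waves move right with speed 1/2):
  Along characteristics $x - \frac{1}{2}\tau =$ const, $w$ is constant, so $w(x,\tau) = f(x - \frac{1}{2}\tau)$ with $f = w( \cdot , 0)$.
Hence $w(x,\tau) = x^2 - x \tau + \frac{1}{4} \tau^2$.
Transform back: $u(x,\tau) = e^{2x}w(x,\tau)$.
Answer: $u(x, \tau) = \frac{1}{4} \tau^2 e^{2 x} -  \tau x e^{2 x} + x^2 e^{2 x}$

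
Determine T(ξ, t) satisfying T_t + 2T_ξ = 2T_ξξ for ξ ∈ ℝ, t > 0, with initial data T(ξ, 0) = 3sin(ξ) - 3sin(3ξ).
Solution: Change to a moving frame: let η = ξ - 2t, σ = t and write T(ξ,t) = u(η,σ).
By the chain rule T_t = u_σ - 2u_η, T_ξ = u_η, T_ξξ = u_ηη.
Then T_t + 2T_ξ = u_σ: the advection term cancels and the PDE becomes the heat equation u_σ = 2u_ηη on η ∈ ℝ.
Initial data: u(η,0) = T(η,0) = 3sin(η) - 3sin(3η).
On η ∈ ℝ each mode satisfies (sin(nη))″ = -n² sin(nη), so exp(-2n²σ) sin(nη) solves the heat equation; by superposition u(η,σ) = Σ c_n exp(-2n²σ) sin(nη).
Reading off the coefficients: c_1=3, c_3=-3, so u(η,σ) = 3exp(-2σ)sin(η) - 3exp(-18σ)sin(3η).
Substituting back η = ξ - 2t, σ = t: T(ξ,t) = u(ξ - 2t, t).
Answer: T(ξ, t) = -3exp(-2t)sin(2t - ξ) + 3exp(-18t)sin(6t - 3ξ)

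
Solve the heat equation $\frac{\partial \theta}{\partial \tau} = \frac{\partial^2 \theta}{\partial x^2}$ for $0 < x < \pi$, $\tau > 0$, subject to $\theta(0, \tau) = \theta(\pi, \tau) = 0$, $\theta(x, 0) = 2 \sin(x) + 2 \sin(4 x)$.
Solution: Using separation of variables $\theta = X(x)G(\tau)$:
Eigenfunctions: $\sin(nx)$, $n = 1, 2, 3, \ldots$
General solution: $\theta(x, \tau) = \sum c_n \sin(nx) e^{-n^2 \tau}$
Matching $\theta(x,0) = 2 \sin(x) + 2 \sin(4 x)$ term by term: $c_1=2, c_4=2$.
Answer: $\theta(x, \tau) = 2 e^{-\tau} \sin(x) + 2 e^{-16 \tau} \sin(4 x)$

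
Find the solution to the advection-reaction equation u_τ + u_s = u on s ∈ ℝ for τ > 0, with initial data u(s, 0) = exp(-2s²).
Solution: Substitute u = exp(τ)w.
Then u_τ = exp(τ)(w_τ + w), u_s = exp(τ)w_s; substituting and dividing by exp(τ), the lower-order terms cancel: w_τ + w_s = 0 (standard advection equation).
Data for w: w(s,0) = u(s,0) = exp(-2s²).
By characteristics (ds/dτ = 1), w(s,τ) = f(s - τ) with f = w(·, 0).
So w(s,τ) = exp(-2(s - τ)²), and u(s,τ) = exp(τ)w(s,τ).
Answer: u(s, τ) = exp(τ)exp(-2(s - τ)²)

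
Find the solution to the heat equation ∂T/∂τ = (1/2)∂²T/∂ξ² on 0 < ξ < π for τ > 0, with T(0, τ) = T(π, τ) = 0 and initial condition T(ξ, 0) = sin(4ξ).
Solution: Using separation of variables T = X(ξ)G(τ):
Eigenfunctions: sin(nξ), n = 1, 2, 3, ...
General solution: T(ξ, τ) = Σ c_n sin(nξ) exp(-n² τ/2)
Matching T(ξ,0) = sin(4ξ) term by term: c_4=1.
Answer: T(ξ, τ) = exp(-8τ)sin(4ξ)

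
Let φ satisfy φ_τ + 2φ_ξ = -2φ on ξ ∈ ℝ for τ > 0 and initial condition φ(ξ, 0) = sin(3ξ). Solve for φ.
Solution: Substitute φ = exp(-2τ)u.
Then φ_τ = exp(-2τ)(u_τ - 2u), φ_ξ = exp(-2τ)u_ξ; substituting and dividing by exp(-2τ), the lower-order terms cancel: u_τ + 2u_ξ = 0 (standard advection equation).
Data for u: u(ξ,0) = φ(ξ,0) = sin(3ξ).
By characteristics (dξ/dτ = 2), u(ξ,τ) = f(ξ - 2τ) with f = u(·, 0).
So u(ξ,τ) = sin(3ξ - 6τ), and φ(ξ,τ) = exp(-2τ)u(ξ,τ).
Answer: φ(ξ, τ) = exp(-2τ)sin(3ξ - 6τ)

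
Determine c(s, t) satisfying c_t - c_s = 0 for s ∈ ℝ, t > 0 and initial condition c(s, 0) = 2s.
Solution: By characteristics (ds/dt = -1), c(s,t) = f(s + t) with f = c(·, 0).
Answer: c(s, t) = 2s + 2t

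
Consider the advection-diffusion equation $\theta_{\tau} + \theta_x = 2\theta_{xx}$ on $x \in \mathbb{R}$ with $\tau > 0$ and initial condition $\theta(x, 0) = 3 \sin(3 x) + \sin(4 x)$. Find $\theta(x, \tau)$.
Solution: Change to a moving frame: let $\eta = x - \tau$, $\sigma = \tau$ and write $\theta(x,\tau) = u(\eta,\sigma)$.
By the chain rule $\theta_{\tau} = u_{\sigma} - u_{\eta}$, $\theta_x = u_{\eta}$, $\theta_{xx} = u_{\eta\eta}$.
Then $\theta_{\tau} + \theta_x = u_{\sigma}$: the advection term cancels and the PDE becomes the heat equation $u_{\sigma} = 2u_{\eta\eta}$ on $\eta \in \mathbb{R}$.
Initial data: $u(\eta,0) = \theta(\eta,0) = 3 \sin(3 \eta) + \sin(4 \eta)$.
On $\eta \in \mathbb{R}$ each mode satisfies $(\sin(n\eta))'' = -n^2 \sin(n\eta)$, so $e^{-2n^2\sigma} \sin(n\eta)$ solves the heat equation; by superposition $u(\eta,\sigma) = \sum c_n e^{-2n^2\sigma} \sin(n\eta)$.
Reading off the coefficients: $c_3=3, c_4=1$, so $u(\eta,\sigma) = 3 e^{-18 \sigma} \sin(3 \eta) + e^{-32 \sigma} \sin(4 \eta)$.
Substituting back $\eta = x - \tau$, $\sigma = \tau$: $\theta(x,\tau) = u(x - \tau, \tau)$.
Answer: $\theta(x, \tau) = -3 e^{-18 \tau} \sin(3 \tau - 3 x) -  e^{-32 \tau} \sin(4 \tau - 4 x)$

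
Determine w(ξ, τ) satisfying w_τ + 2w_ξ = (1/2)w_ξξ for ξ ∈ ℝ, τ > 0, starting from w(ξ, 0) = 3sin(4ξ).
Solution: Moving frame: η = ξ - 2τ, σ = τ, w = u(η,σ), so w_τ = u_σ - 2u_η and w_ξξ = u_ηη.
Hence w_τ + 2w_ξ = u_σ and the PDE becomes the heat equation u_σ = (1/2)u_ηη on η ∈ ℝ.
Initial data: u(η,0) = w(η,0) = 3sin(4η). Each mode sin(nη) decays as exp(-n²σ/2) on ℝ, so u(η,σ) = Σ c_n exp(-n²σ/2) sin(nη) with c_4=3: u(η,σ) = 3exp(-8σ)sin(4η).
Substituting back: w(ξ,τ) = u(ξ - 2τ, τ).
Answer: w(ξ, τ) = 3exp(-8τ)sin(4ξ - 8τ)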